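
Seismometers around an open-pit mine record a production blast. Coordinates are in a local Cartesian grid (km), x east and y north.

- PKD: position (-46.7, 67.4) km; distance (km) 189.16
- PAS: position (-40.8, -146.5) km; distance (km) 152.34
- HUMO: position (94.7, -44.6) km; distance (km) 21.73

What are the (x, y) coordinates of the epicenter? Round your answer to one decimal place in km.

(88.1, -65.3)

Circle about each station: (x + 46.7)² + (y − 67.4)² = 189.16²; (x + 40.8)² + (y + 146.5)² = 152.34²; (x − 94.7)² + (y + 44.6)² = 21.73².
Subtracting the PKD equation from the PAS and HUMO equations removes the quadratic terms:
11.8 x − 427.8 y = 28977.27
282.8 x − 224.0 y = 39542.91
Solving the 2×2 system: x ≈ 88.1, y ≈ -65.3 km.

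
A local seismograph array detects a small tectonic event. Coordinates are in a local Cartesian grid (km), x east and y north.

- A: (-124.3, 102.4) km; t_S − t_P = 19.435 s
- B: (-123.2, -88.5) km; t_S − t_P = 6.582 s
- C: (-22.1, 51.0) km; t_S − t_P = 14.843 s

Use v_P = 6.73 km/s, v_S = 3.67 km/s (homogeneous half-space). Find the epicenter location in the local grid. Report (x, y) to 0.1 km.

(-86.7, -49.9)

Distance from S−P lag: d = Δt · v_P v_S / (v_P − v_S) = Δt · (6.73·3.67)/(6.73−3.67) ≈ 8.0716·Δt.
So d_A = 156.87, d_B = 53.13, d_C = 119.81 km.
Circle about each station: (x + 124.3)² + (y − 102.4)² = 156.87²; (x + 123.2)² + (y + 88.5)² = 53.13²; (x + 22.1)² + (y − 51.0)² = 119.81².
Subtracting the A equation from the B and C equations removes the quadratic terms:
2.2 x − 381.8 y = 18859.64
204.4 x − 102.8 y = -12593.08
Solving the 2×2 system: x ≈ -86.7, y ≈ -49.9 km.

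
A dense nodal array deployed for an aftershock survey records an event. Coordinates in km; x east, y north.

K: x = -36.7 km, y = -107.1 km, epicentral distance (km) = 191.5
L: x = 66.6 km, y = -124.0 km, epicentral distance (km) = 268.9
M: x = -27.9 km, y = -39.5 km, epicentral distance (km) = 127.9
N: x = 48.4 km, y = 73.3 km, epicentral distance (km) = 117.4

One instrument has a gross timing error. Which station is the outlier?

Solve using three stations at a time. Using K, M, N (subtract circle equations pairwise → linear system) gives (x, y) ≈ (-68.6, 81.7).
Distances from that point to each station vs reported:
  K: calculated 191.5 vs reported 191.5 → residual 0.0 km
  L: calculated 246.2 vs reported 268.9 → residual 22.7 km
  M: calculated 127.8 vs reported 127.9 → residual 0.1 km
  N: calculated 117.3 vs reported 117.4 → residual 0.1 km
K, M, N are mutually consistent (residuals ≈ 0); L is off by 22.7 km.

L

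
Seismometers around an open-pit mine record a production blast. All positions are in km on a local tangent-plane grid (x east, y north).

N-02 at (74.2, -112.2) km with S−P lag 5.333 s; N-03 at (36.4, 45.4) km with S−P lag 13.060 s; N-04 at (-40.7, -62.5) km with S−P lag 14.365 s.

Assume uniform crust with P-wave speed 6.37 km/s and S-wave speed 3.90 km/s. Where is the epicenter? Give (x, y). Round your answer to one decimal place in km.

103.7 km east, -67.4 km north

Distance from S−P lag: d = Δt · v_P v_S / (v_P − v_S) = Δt · (6.37·3.90)/(6.37−3.90) ≈ 10.0579·Δt.
So d_N-02 = 53.64, d_N-03 = 131.36, d_N-04 = 144.48 km.
Circle about each station: (x − 74.2)² + (y + 112.2)² = 53.64²; (x − 36.4)² + (y − 45.4)² = 131.36²; (x + 40.7)² + (y + 62.5)² = 144.48².
Subtracting the N-02 equation from the N-03 and N-04 equations removes the quadratic terms:
-75.6 x + 315.2 y = -29086.56
-229.8 x + 99.4 y = -30528.96
Solving the 2×2 system: x ≈ 103.7, y ≈ -67.4 km.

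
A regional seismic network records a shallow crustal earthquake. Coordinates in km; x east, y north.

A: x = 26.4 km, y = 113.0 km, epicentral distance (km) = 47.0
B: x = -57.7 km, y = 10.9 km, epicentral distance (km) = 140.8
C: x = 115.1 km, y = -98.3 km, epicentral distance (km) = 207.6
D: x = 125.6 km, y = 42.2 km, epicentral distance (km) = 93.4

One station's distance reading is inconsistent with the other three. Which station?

A

Solve using three stations at a time. Using B, C, D (subtract circle equations pairwise → linear system) gives (x, y) ≈ (51.8, 99.4).
Distances from that point to each station vs reported:
  A: calculated 28.8 vs reported 47.0 → residual 18.2 km
  B: calculated 140.8 vs reported 140.8 → residual 0.0 km
  C: calculated 207.6 vs reported 207.6 → residual 0.0 km
  D: calculated 93.4 vs reported 93.4 → residual 0.0 km
B, C, D are mutually consistent (residuals ≈ 0); A is off by 18.2 km.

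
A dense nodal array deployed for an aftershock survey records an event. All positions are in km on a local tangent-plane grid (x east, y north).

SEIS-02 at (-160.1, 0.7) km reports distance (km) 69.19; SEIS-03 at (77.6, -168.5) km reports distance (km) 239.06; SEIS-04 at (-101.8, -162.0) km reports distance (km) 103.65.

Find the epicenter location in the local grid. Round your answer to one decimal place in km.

Circle about each station: (x + 160.1)² + (y − 0.7)² = 69.19²; (x − 77.6)² + (y + 168.5)² = 239.06²; (x + 101.8)² + (y + 162.0)² = 103.65².
Subtracting pairs of circle equations eliminates x²+y² and gives linear equations (the radical axes):
475.4 x − 338.4 y = -43580.92
116.6 x − 325.4 y = 5018.67
Solving the 2×2 system: x ≈ -137.8, y ≈ -64.8 km.

-137.8 km east, -64.8 km north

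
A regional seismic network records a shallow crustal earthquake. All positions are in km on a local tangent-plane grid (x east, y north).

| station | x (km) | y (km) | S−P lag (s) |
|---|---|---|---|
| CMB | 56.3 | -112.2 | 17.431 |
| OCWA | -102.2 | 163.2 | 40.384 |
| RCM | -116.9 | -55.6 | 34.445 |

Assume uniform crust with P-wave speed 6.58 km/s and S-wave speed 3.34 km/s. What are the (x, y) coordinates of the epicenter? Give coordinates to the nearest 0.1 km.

x ≈ 111.8 km, y ≈ -7.8 km

Distance from S−P lag: d = Δt · v_P v_S / (v_P − v_S) = Δt · (6.58·3.34)/(6.58−3.34) ≈ 6.7831·Δt.
So d_CMB = 118.24, d_OCWA = 273.93, d_RCM = 233.64 km.
Circle about each station: (x − 56.3)² + (y + 112.2)² = 118.24²; (x + 102.2)² + (y − 163.2)² = 273.93²; (x + 116.9)² + (y + 55.6)² = 233.64².
Subtracting pairs of circle equations eliminates x²+y² and gives linear equations (the radical axes):
-317.0 x + 550.8 y = -39736.40
-346.4 x + 113.2 y = -39608.51
Solving the 2×2 system: x ≈ 111.8, y ≈ -7.8 km.
Check against CMB (with the unrounded x, y): √((x − 56.3)²+(y + 112.2)²) = 118.23 ≈ 118.24 km. ✓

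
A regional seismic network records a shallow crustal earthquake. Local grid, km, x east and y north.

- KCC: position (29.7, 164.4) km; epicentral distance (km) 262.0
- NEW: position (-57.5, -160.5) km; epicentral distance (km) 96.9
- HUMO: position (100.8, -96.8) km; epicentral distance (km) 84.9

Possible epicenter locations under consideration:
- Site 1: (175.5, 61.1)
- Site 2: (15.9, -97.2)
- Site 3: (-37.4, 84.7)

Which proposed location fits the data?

Site 2

For each candidate, compare |candidate − station| to the reported distance:
Site 1: residuals KCC 83.3, NEW 224.7, HUMO 89.8 → max 224.7 km
Site 2: residuals KCC 0.0, NEW 0.0, HUMO 0.0 → max 0.0 km
Site 3: residuals KCC 157.8, NEW 149.1, HUMO 143.2 → max 157.8 km
Only Site 2 has all residuals ≈ 0.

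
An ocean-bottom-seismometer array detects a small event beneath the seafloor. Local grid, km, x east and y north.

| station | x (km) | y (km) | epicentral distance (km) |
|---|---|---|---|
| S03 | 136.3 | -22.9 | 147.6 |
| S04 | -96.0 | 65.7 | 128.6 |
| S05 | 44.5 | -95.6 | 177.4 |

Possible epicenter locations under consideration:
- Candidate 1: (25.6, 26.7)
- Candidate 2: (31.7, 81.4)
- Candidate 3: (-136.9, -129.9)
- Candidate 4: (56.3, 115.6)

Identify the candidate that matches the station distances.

For each candidate, compare |candidate − station| to the reported distance:
Candidate 1: residuals S03 26.3, S04 0.9, S05 53.6 → max 53.6 km
Candidate 2: residuals S03 0.1, S04 0.1, S05 0.1 → max 0.1 km
Candidate 3: residuals S03 145.8, S04 71.2, S05 7.2 → max 145.8 km
Candidate 4: residuals S03 12.3, S04 31.7, S05 34.1 → max 34.1 km
Only Candidate 2 has all residuals ≈ 0.

Candidate 2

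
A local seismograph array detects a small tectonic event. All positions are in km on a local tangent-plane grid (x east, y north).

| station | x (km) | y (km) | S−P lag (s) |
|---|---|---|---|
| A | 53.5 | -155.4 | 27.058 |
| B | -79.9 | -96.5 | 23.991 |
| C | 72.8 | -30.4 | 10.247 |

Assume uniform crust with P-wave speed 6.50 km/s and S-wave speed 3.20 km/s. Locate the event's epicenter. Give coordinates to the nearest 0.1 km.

Distance from S−P lag: d = Δt · v_P v_S / (v_P − v_S) = Δt · (6.50·3.20)/(6.50−3.20) ≈ 6.3030·Δt.
So d_A = 170.55, d_B = 151.22, d_C = 64.59 km.
Circle about each station: (x − 53.5)² + (y + 155.4)² = 170.55²; (x + 79.9)² + (y + 96.5)² = 151.22²; (x − 72.8)² + (y + 30.4)² = 64.59².
Subtracting the A equation from the B and C equations removes the quadratic terms:
-266.8 x + 117.8 y = -5095.34
38.6 x + 250.0 y = 4128.02
Solving the 2×2 system: x ≈ 24.7, y ≈ 12.7 km.

24.7 km east, 12.7 km north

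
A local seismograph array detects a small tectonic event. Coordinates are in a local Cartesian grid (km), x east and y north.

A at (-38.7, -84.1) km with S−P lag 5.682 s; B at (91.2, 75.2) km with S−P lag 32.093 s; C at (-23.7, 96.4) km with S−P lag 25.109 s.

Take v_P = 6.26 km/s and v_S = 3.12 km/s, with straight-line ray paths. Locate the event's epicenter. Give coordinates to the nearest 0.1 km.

(-59.6, -55.6)

Distance from S−P lag: d = Δt · v_P v_S / (v_P − v_S) = Δt · (6.26·3.12)/(6.26−3.12) ≈ 6.2201·Δt.
So d_A = 35.34, d_B = 199.62, d_C = 156.18 km.
Circle about each station: (x + 38.7)² + (y + 84.1)² = 35.34²; (x − 91.2)² + (y − 75.2)² = 199.62²; (x + 23.7)² + (y − 96.4)² = 156.18².
Subtracting the A equation from the B and C equations removes the quadratic terms:
259.8 x + 318.6 y = -33197.25
30.0 x + 361.0 y = -21859.13
Solving the 2×2 system: x ≈ -59.6, y ≈ -55.6 km.
Check against A (with the unrounded x, y): √((x + 38.7)²+(y + 84.1)²) = 35.34 ≈ 35.34 km. ✓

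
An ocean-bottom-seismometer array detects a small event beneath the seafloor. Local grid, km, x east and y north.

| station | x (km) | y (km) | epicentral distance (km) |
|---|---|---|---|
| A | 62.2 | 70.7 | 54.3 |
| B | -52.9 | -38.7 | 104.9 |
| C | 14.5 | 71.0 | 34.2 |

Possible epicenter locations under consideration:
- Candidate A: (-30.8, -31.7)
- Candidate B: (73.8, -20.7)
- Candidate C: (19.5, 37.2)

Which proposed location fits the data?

Candidate C

For each candidate, compare |candidate − station| to the reported distance:
Candidate A: residuals A 84.0, B 81.7, C 78.0 → max 84.0 km
Candidate B: residuals A 37.8, B 23.1, C 75.0 → max 75.0 km
Candidate C: residuals A 0.0, B 0.0, C 0.0 → max 0.0 km
Only Candidate C has all residuals ≈ 0.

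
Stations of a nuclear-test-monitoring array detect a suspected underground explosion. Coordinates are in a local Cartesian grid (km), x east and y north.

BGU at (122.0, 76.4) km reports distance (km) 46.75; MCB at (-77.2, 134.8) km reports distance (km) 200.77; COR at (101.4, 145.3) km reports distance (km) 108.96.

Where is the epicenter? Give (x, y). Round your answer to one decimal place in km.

(97.8, 36.4)

Circle about each station: (x − 122.0)² + (y − 76.4)² = 46.75²; (x + 77.2)² + (y − 134.8)² = 200.77²; (x − 101.4)² + (y − 145.3)² = 108.96².
Subtracting the BGU equation from the MCB and COR equations removes the quadratic terms:
-398.4 x + 116.8 y = -34713.11
-41.2 x + 137.8 y = 986.37
Solving the 2×2 system: x ≈ 97.8, y ≈ 36.4 km.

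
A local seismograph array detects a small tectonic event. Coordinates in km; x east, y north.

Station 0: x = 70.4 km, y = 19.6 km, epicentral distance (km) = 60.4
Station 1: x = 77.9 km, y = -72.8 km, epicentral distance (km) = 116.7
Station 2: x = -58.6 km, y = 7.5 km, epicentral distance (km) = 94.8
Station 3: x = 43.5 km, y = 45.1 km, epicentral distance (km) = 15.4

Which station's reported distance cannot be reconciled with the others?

Station 0

Solve using three stations at a time. Using Station 1, Station 2, Station 3 (subtract circle equations pairwise → linear system) gives (x, y) ≈ (32.2, 34.6).
Distances from that point to each station vs reported:
  Station 0: calculated 41.0 vs reported 60.4 → residual 19.4 km
  Station 1: calculated 116.7 vs reported 116.7 → residual 0.0 km
  Station 2: calculated 94.8 vs reported 94.8 → residual 0.0 km
  Station 3: calculated 15.4 vs reported 15.4 → residual 0.0 km
Station 1, Station 2, Station 3 are mutually consistent (residuals ≈ 0); Station 0 is off by 19.4 km.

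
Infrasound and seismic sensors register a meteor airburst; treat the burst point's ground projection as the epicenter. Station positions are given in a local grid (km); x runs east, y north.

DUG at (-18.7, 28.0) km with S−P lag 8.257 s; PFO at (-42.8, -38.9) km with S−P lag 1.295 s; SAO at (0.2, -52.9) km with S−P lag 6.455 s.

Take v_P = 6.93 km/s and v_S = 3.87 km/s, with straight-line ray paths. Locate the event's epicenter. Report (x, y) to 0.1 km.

Distance from S−P lag: d = Δt · v_P v_S / (v_P − v_S) = Δt · (6.93·3.87)/(6.93−3.87) ≈ 8.7644·Δt.
So d_DUG = 72.37, d_PFO = 11.35, d_SAO = 56.57 km.
Circle about each station: (x + 18.7)² + (y − 28.0)² = 72.37²; (x + 42.8)² + (y + 38.9)² = 11.35²; (x − 0.2)² + (y + 52.9)² = 56.57².
Subtracting the DUG equation from the PFO and SAO equations removes the quadratic terms:
-48.2 x − 133.8 y = 7319.95
37.8 x − 161.8 y = 3702.01
Solving the 2×2 system: x ≈ -53.6, y ≈ -35.4 km.

(-53.6, -35.4)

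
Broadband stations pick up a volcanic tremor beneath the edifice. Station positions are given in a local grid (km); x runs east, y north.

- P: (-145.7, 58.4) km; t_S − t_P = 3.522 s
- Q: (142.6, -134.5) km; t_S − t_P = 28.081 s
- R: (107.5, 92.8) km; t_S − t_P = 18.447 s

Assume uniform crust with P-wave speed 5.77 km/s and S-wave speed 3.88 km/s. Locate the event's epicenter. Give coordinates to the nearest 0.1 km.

x ≈ -110.7 km, y ≈ 81.1 km

Distance from S−P lag: d = Δt · v_P v_S / (v_P − v_S) = Δt · (5.77·3.88)/(5.77−3.88) ≈ 11.8453·Δt.
So d_P = 41.72, d_Q = 332.63, d_R = 218.51 km.
Circle about each station: (x + 145.7)² + (y − 58.4)² = 41.72²; (x − 142.6)² + (y + 134.5)² = 332.63²; (x − 107.5)² + (y − 92.8)² = 218.51².
Subtracting the P equation from the Q and R equations removes the quadratic terms:
576.6 x − 385.8 y = -95116.20
506.4 x + 68.8 y = -50477.02
Solving the 2×2 system: x ≈ -110.7, y ≈ 81.1 km.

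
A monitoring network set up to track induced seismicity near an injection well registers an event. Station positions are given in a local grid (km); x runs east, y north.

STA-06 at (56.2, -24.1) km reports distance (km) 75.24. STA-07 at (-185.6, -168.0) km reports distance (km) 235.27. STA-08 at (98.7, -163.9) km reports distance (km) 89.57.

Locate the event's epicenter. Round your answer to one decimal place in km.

x ≈ 38.8 km, y ≈ -97.3 km

Circle about each station: (x − 56.2)² + (y + 24.1)² = 75.24²; (x + 185.6)² + (y + 168.0)² = 235.27²; (x − 98.7)² + (y + 163.9)² = 89.57².
Subtracting pairs of circle equations eliminates x²+y² and gives linear equations (the radical axes):
-483.6 x − 287.8 y = 9241.19
85.0 x − 279.6 y = 30503.92
Solving the 2×2 system: x ≈ 38.8, y ≈ -97.3 km.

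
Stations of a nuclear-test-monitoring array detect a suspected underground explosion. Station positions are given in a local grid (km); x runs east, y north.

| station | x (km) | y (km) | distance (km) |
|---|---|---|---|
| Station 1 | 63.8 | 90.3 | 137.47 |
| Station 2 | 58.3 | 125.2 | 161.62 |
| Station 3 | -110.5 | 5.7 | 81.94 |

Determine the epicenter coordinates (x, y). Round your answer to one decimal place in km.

-30.1 km east, -10.1 km north

Circle about each station: (x − 63.8)² + (y − 90.3)² = 137.47²; (x − 58.3)² + (y − 125.2)² = 161.62²; (x + 110.5)² + (y − 5.7)² = 81.94².
Subtracting the Station 1 equation from the Station 2 and Station 3 equations removes the quadratic terms:
-11.0 x + 69.8 y = -373.62
-348.6 x − 169.2 y = 12202.05
Solving the 2×2 system: x ≈ -30.1, y ≈ -10.1 km.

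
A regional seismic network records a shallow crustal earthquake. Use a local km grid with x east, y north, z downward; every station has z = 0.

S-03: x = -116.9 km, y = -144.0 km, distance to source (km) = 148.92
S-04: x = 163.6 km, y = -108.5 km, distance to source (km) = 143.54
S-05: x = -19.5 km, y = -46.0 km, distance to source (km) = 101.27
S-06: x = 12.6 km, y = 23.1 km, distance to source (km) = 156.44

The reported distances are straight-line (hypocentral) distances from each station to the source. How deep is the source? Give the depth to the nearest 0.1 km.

depth ≈ 37.3 km

Each station gives a sphere (x−x_i)² + (y−y_i)² + z² = d_i² (stations at z=0).
Subtracting the S-03 sphere from S-04 and S-05: z² cancels, leaving linear equations in x and y:
561.0 x + 71.0 y = 5709.03
194.8 x + 196.0 y = -19983.81
Solving: x ≈ 26.401, y ≈ -128.198 km (keep extra digits for the depth step; rounded: 26.4, -128.2).
Then from the S-03 sphere: z² = 148.92² − (x + 116.9)² − (y + 144.0)² with x = 26.401, y = -128.198, so z ≈ 37.313 ≈ 37.3 km.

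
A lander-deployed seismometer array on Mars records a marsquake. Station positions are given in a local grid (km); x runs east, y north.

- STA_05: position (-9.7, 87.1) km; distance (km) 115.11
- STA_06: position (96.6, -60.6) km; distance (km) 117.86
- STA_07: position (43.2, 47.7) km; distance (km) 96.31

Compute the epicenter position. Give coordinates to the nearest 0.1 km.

-16.6 km east, -27.8 km north

Circle about each station: (x + 9.7)² + (y − 87.1)² = 115.11²; (x − 96.6)² + (y + 60.6)² = 117.86²; (x − 43.2)² + (y − 47.7)² = 96.31².
Subtracting pairs of circle equations eliminates x²+y² and gives linear equations (the radical axes):
212.6 x − 295.4 y = 4682.75
105.8 x − 78.8 y = 435.73
Solving the 2×2 system: x ≈ -16.6, y ≈ -27.8 km.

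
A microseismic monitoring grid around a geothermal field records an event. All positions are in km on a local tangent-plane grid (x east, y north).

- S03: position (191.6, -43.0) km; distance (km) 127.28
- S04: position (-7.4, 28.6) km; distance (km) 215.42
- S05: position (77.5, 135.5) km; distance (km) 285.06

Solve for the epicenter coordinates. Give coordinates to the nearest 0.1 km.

117.8 km east, -146.7 km north

Circle about each station: (x − 191.6)² + (y + 43.0)² = 127.28²; (x + 7.4)² + (y − 28.6)² = 215.42²; (x − 77.5)² + (y − 135.5)² = 285.06².
Subtracting pairs of circle equations eliminates x²+y² and gives linear equations (the radical axes):
-398.0 x + 143.2 y = -67892.42
-228.2 x + 357.0 y = -79252.07
Solving the 2×2 system: x ≈ 117.8, y ≈ -146.7 km.
Check against S03 (with the unrounded x, y): √((x − 191.6)²+(y + 43.0)²) = 127.27 ≈ 127.28 km. ✓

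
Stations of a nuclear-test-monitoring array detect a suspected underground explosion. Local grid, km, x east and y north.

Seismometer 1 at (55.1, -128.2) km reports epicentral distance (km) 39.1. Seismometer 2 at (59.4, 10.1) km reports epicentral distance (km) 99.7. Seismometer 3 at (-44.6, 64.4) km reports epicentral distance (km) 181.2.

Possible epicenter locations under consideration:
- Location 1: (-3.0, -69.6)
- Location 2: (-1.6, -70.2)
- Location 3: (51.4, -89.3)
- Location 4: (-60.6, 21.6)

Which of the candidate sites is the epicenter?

For each candidate, compare |candidate − station| to the reported distance:
Location 1: residuals Seismometer 1 43.4, Seismometer 2 1.5, Seismometer 3 40.9 → max 43.4 km
Location 2: residuals Seismometer 1 42.0, Seismometer 2 1.1, Seismometer 3 39.9 → max 42.0 km
Location 3: residuals Seismometer 1 0.0, Seismometer 2 0.0, Seismometer 3 0.0 → max 0.0 km
Location 4: residuals Seismometer 1 150.2, Seismometer 2 20.8, Seismometer 3 135.5 → max 150.2 km
Only Location 3 has all residuals ≈ 0.

Location 3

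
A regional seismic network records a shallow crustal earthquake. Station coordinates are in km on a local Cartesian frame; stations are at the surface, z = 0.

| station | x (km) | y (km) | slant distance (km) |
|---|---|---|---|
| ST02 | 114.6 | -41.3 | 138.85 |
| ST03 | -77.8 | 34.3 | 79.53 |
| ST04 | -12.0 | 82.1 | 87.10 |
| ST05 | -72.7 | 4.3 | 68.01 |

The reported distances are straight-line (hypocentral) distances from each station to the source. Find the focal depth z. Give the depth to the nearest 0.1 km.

33.0 km

Each station gives a sphere (x−x_i)² + (y−y_i)² + z² = d_i² (stations at z=0).
Subtracting the ST02 sphere from ST03 and ST04: z² cancels, leaving linear equations in x and y:
-384.8 x + 151.2 y = 5344.78
-253.2 x + 246.8 y = 3738.47
Solving: x ≈ -13.299, y ≈ 1.504 km (keep extra digits for the depth step; rounded: -13.3, 1.5).
Then from the ST02 sphere: z² = 138.85² − (x − 114.6)² − (y + 41.3)² with x = -13.299, y = 1.504, so z ≈ 33.000 ≈ 33.0 km.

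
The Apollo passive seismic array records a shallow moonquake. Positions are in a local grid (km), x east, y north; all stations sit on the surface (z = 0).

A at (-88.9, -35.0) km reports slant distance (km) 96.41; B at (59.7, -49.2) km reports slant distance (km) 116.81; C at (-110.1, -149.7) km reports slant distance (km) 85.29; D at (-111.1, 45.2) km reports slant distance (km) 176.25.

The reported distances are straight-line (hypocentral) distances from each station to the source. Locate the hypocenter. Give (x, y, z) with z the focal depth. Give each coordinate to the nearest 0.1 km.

Each station gives a sphere (x−x_i)² + (y−y_i)² + z² = d_i² (stations at z=0).
Subtracting the A sphere from B and C: z² cancels, leaving linear equations in x and y:
297.2 x − 28.4 y = -7493.17
-42.4 x − 229.4 y = 27424.39
Solving: x ≈ -36.001, y ≈ -112.894 km (keep extra digits for the depth step; rounded: -36.0, -112.9).
Then from the A sphere: z² = 96.41² − (x + 88.9)² − (y + 35.0)² with x = -36.001, y = -112.894, so z ≈ 20.715 ≈ 20.7 km.
Check against D (with the unrounded solution): distance 176.25 ≈ 176.25 km. ✓

(-36.0, -112.9, 20.7)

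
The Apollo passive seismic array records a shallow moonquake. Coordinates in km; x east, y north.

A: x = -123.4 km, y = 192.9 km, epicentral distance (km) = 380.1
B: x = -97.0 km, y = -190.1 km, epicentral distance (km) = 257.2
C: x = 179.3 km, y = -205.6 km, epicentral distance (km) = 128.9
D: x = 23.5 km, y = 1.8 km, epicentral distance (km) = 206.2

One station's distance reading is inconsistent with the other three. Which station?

D

Solve using three stations at a time. Using A, B, C (subtract circle equations pairwise → linear system) gives (x, y) ≈ (137.2, -83.8).
Distances from that point to each station vs reported:
  A: calculated 380.1 vs reported 380.1 → residual 0.0 km
  B: calculated 257.2 vs reported 257.2 → residual 0.0 km
  C: calculated 128.9 vs reported 128.9 → residual 0.0 km
  D: calculated 142.3 vs reported 206.2 → residual 63.9 km
A, B, C are mutually consistent (residuals ≈ 0); D is off by 63.9 km.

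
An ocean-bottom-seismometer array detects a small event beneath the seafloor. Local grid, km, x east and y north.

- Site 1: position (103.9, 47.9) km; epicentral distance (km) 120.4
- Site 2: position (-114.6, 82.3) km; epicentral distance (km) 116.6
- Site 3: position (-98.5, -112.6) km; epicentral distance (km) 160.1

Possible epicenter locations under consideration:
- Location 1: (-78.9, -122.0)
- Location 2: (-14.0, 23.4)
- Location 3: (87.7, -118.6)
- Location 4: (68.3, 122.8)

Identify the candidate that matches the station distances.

Location 2

For each candidate, compare |candidate − station| to the reported distance:
Location 1: residuals Site 1 129.2, Site 2 90.8, Site 3 138.4 → max 138.4 km
Location 2: residuals Site 1 0.0, Site 2 0.0, Site 3 0.0 → max 0.0 km
Location 3: residuals Site 1 46.9, Site 2 168.5, Site 3 26.2 → max 168.5 km
Location 4: residuals Site 1 37.5, Site 2 70.7, Site 3 128.4 → max 128.4 km
Only Location 2 has all residuals ≈ 0.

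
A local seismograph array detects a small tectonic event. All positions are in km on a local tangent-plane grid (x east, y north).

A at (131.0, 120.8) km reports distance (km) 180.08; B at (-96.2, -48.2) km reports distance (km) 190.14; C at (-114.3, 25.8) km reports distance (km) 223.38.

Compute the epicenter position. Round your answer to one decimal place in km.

Circle about each station: (x − 131.0)² + (y − 120.8)² = 180.08²; (x + 96.2)² + (y + 48.2)² = 190.14²; (x + 114.3)² + (y − 25.8)² = 223.38².
Subtracting the A equation from the B and C equations removes the quadratic terms:
-454.4 x − 338.0 y = -23900.37
-490.6 x − 190.0 y = -35493.33
Solving the 2×2 system: x ≈ 93.8, y ≈ -55.4 km.

(93.8, -55.4)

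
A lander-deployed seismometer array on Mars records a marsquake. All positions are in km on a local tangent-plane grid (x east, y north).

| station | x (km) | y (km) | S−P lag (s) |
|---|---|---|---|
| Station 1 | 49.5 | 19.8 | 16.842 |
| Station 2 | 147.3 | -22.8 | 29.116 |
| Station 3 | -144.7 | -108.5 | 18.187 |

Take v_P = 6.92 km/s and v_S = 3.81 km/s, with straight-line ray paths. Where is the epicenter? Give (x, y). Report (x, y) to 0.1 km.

Distance from S−P lag: d = Δt · v_P v_S / (v_P − v_S) = Δt · (6.92·3.81)/(6.92−3.81) ≈ 8.4776·Δt.
So d_Station 1 = 142.78, d_Station 2 = 246.83, d_Station 3 = 154.18 km.
Circle about each station: (x − 49.5)² + (y − 19.8)² = 142.78²; (x − 147.3)² + (y + 22.8)² = 246.83²; (x + 144.7)² + (y + 108.5)² = 154.18².
Subtracting the Station 1 equation from the Station 2 and Station 3 equations removes the quadratic terms:
195.6 x − 85.2 y = -21164.08
-388.4 x − 256.6 y = 26482.71
Solving the 2×2 system: x ≈ -92.3, y ≈ 36.5 km.
Check against Station 1 (with the unrounded x, y): √((x − 49.5)²+(y − 19.8)²) = 142.78 ≈ 142.78 km. ✓

x ≈ -92.3 km, y ≈ 36.5 km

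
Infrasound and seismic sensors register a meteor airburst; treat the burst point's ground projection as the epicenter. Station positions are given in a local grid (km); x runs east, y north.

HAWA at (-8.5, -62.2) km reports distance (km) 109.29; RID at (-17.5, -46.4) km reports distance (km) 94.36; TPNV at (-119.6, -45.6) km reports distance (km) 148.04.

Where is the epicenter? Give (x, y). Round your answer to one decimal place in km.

Circle about each station: (x + 8.5)² + (y + 62.2)² = 109.29²; (x + 17.5)² + (y + 46.4)² = 94.36²; (x + 119.6)² + (y + 45.6)² = 148.04².
Subtracting pairs of circle equations eliminates x²+y² and gives linear equations (the radical axes):
-18.0 x + 31.6 y = 1558.61
-222.2 x + 33.2 y = 2470.89
Solving the 2×2 system: x ≈ -4.1, y ≈ 47.0 km.

x ≈ -4.1 km, y ≈ 47.0 km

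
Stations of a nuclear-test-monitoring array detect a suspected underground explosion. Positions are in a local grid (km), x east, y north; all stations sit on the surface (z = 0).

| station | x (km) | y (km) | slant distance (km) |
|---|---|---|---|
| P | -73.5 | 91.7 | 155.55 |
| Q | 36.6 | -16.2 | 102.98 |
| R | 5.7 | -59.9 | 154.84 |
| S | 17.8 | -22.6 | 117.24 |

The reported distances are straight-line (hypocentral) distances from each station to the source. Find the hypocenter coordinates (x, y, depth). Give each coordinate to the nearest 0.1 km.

Each station gives a sphere (x−x_i)² + (y−y_i)² + z² = d_i² (stations at z=0).
Subtracting the P sphere from Q and R: z² cancels, leaving linear equations in x and y:
220.2 x − 215.8 y = 1381.78
158.4 x − 303.2 y = -9970.26
Solving: x ≈ 78.895, y ≈ 74.100 km (keep extra digits for the depth step; rounded: 78.9, 74.1).
Then from the P sphere: z² = 155.55² − (x + 73.5)² − (y − 91.7)² with x = 78.895, y = 74.100, so z ≈ 25.726 ≈ 25.7 km.

(78.9, 74.1, 25.7)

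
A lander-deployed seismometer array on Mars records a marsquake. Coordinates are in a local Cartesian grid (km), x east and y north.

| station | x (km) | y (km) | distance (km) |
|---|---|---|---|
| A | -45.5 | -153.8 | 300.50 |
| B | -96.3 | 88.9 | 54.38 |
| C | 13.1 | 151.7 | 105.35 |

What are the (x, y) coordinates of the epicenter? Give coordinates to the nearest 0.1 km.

(-91.9, 143.1)

Circle about each station: (x + 45.5)² + (y + 153.8)² = 300.50²; (x + 96.3)² + (y − 88.9)² = 54.38²; (x − 13.1)² + (y − 151.7)² = 105.35².
Subtracting pairs of circle equations eliminates x²+y² and gives linear equations (the radical axes):
-101.6 x + 485.4 y = 78795.28
117.2 x + 611.0 y = 76661.44
Solving the 2×2 system: x ≈ -91.9, y ≈ 143.1 km.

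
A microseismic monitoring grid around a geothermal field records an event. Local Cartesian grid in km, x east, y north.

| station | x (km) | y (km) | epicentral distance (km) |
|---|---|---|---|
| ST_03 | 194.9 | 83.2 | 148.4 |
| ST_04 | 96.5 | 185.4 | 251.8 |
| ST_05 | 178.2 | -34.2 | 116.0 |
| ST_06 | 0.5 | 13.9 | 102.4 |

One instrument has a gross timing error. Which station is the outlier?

Solve using three stations at a time. Using ST_04, ST_05, ST_06 (subtract circle equations pairwise → linear system) gives (x, y) ≈ (66.3, -64.6).
Distances from that point to each station vs reported:
  ST_03: calculated 195.9 vs reported 148.4 → residual 47.5 km
  ST_04: calculated 251.8 vs reported 251.8 → residual 0.0 km
  ST_05: calculated 116.0 vs reported 116.0 → residual 0.0 km
  ST_06: calculated 102.4 vs reported 102.4 → residual 0.0 km
ST_04, ST_05, ST_06 are mutually consistent (residuals ≈ 0); ST_03 is off by 47.5 km.

ST_03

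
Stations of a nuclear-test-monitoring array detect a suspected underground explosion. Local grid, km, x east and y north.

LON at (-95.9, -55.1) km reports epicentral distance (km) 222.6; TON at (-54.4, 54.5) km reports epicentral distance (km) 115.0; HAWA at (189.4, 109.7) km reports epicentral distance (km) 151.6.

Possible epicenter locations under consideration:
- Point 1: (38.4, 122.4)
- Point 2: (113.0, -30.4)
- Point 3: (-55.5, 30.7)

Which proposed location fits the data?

Point 1

For each candidate, compare |candidate − station| to the reported distance:
Point 1: residuals LON 0.0, TON 0.0, HAWA 0.1 → max 0.1 km
Point 2: residuals LON 12.2, TON 72.7, HAWA 8.0 → max 72.7 km
Point 3: residuals LON 127.8, TON 91.2, HAWA 105.7 → max 127.8 km
Only Point 1 has all residuals ≈ 0.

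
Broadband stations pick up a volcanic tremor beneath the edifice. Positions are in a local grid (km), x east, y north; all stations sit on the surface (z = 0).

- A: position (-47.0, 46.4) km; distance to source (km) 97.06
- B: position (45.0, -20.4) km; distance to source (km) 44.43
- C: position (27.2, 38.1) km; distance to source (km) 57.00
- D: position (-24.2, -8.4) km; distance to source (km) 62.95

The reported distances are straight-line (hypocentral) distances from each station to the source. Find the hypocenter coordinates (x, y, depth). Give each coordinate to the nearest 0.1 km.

(26.4, -5.0, 37.3)

Each station gives a sphere (x−x_i)² + (y−y_i)² + z² = d_i² (stations at z=0).
Subtracting the A sphere from B and C: z² cancels, leaving linear equations in x and y:
184.0 x − 133.6 y = 5525.82
148.4 x − 16.6 y = 4001.13
Solving: x ≈ 26.403, y ≈ -4.998 km (keep extra digits for the depth step; rounded: 26.4, -5.0).
Then from the A sphere: z² = 97.06² − (x + 47.0)² − (y − 46.4)² with x = 26.403, y = -4.998, so z ≈ 37.295 ≈ 37.3 km.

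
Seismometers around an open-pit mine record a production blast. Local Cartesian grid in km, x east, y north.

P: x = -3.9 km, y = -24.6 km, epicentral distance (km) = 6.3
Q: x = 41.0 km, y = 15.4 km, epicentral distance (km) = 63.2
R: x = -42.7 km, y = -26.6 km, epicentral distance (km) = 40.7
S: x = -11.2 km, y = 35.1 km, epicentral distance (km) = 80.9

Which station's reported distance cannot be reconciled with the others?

S

Solve using three stations at a time. Using P, Q, R (subtract circle equations pairwise → linear system) gives (x, y) ≈ (-2.2, -30.7).
Distances from that point to each station vs reported:
  P: calculated 6.4 vs reported 6.3 → residual 0.1 km
  Q: calculated 63.2 vs reported 63.2 → residual 0.0 km
  R: calculated 40.7 vs reported 40.7 → residual 0.0 km
  S: calculated 66.5 vs reported 80.9 → residual 14.4 km
P, Q, R are mutually consistent (residuals ≈ 0); S is off by 14.4 km.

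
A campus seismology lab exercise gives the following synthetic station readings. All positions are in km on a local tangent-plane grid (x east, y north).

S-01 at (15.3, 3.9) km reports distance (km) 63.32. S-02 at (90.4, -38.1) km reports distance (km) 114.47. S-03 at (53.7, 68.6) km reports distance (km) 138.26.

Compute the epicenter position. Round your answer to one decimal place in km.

Circle about each station: (x − 15.3)² + (y − 3.9)² = 63.32²; (x − 90.4)² + (y + 38.1)² = 114.47²; (x − 53.7)² + (y − 68.6)² = 138.26².
Subtracting pairs of circle equations eliminates x²+y² and gives linear equations (the radical axes):
150.2 x − 84.0 y = 280.51
76.8 x + 129.4 y = -7766.06
Solving the 2×2 system: x ≈ -23.8, y ≈ -45.9 km.
Check against S-01 (with the unrounded x, y): √((x − 15.3)²+(y − 3.9)²) = 63.31 ≈ 63.32 km. ✓

x ≈ -23.8 km, y ≈ -45.9 km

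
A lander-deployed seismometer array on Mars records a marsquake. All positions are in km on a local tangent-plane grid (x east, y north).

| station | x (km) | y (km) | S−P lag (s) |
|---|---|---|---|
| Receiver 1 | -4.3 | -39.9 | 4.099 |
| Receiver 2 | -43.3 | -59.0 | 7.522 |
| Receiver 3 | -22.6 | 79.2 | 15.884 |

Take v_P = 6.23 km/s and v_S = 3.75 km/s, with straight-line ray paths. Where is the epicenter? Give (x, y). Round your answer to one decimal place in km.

(27.5, -61.8)

Distance from S−P lag: d = Δt · v_P v_S / (v_P − v_S) = Δt · (6.23·3.75)/(6.23−3.75) ≈ 9.4204·Δt.
So d_Receiver 1 = 38.61, d_Receiver 2 = 70.86, d_Receiver 3 = 149.63 km.
Circle about each station: (x + 4.3)² + (y + 39.9)² = 38.61²; (x + 43.3)² + (y + 59.0)² = 70.86²; (x + 22.6)² + (y − 79.2)² = 149.63².
Subtracting pairs of circle equations eliminates x²+y² and gives linear equations (the radical axes):
-78.0 x − 38.2 y = 214.98
-36.6 x + 238.2 y = -15725.50
Solving the 2×2 system: x ≈ 27.5, y ≈ -61.8 km.
Check against Receiver 1 (with the unrounded x, y): √((x + 4.3)²+(y + 39.9)²) = 38.61 ≈ 38.61 km. ✓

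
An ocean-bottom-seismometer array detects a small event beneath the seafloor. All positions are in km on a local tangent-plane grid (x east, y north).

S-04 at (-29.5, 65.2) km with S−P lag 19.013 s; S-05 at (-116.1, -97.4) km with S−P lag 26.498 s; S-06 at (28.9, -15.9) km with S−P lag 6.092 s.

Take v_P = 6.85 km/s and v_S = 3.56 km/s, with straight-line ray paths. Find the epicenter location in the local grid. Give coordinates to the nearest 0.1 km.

Distance from S−P lag: d = Δt · v_P v_S / (v_P − v_S) = Δt · (6.85·3.56)/(6.85−3.56) ≈ 7.4122·Δt.
So d_S-04 = 140.93, d_S-05 = 196.41, d_S-06 = 45.15 km.
Circle about each station: (x + 29.5)² + (y − 65.2)² = 140.93²; (x + 116.1)² + (y + 97.4)² = 196.41²; (x − 28.9)² + (y + 15.9)² = 45.15².
Subtracting pairs of circle equations eliminates x²+y² and gives linear equations (the radical axes):
-173.2 x − 325.2 y = -870.94
116.8 x − 162.2 y = 13789.47
Solving the 2×2 system: x ≈ 70.0, y ≈ -34.6 km.
Check against S-04 (with the unrounded x, y): √((x + 29.5)²+(y − 65.2)²) = 140.93 ≈ 140.93 km. ✓

(70.0, -34.6)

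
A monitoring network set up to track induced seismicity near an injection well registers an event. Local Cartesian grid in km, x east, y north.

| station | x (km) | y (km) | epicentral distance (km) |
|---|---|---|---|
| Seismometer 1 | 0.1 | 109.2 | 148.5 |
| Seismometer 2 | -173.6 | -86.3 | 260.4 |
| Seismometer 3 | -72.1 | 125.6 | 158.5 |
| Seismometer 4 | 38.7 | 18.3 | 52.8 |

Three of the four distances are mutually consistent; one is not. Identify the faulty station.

Seismometer 3

Solve using three stations at a time. Using Seismometer 1, Seismometer 2, Seismometer 4 (subtract circle equations pairwise → linear system) gives (x, y) ≈ (77.6, -17.5).
Distances from that point to each station vs reported:
  Seismometer 1: calculated 148.5 vs reported 148.5 → residual 0.0 km
  Seismometer 2: calculated 260.4 vs reported 260.4 → residual 0.0 km
  Seismometer 3: calculated 207.1 vs reported 158.5 → residual 48.6 km
  Seismometer 4: calculated 52.8 vs reported 52.8 → residual 0.0 km
Seismometer 1, Seismometer 2, Seismometer 4 are mutually consistent (residuals ≈ 0); Seismometer 3 is off by 48.6 km.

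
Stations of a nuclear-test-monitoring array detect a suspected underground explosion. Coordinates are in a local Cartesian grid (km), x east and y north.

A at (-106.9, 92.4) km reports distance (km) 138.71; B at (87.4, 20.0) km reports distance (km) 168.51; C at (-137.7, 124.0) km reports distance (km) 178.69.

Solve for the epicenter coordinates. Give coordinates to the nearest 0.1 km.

Circle about each station: (x + 106.9)² + (y − 92.4)² = 138.71²; (x − 87.4)² + (y − 20.0)² = 168.51²; (x + 137.7)² + (y − 124.0)² = 178.69².
Subtracting pairs of circle equations eliminates x²+y² and gives linear equations (the radical axes):
388.6 x − 144.8 y = -21081.77
-61.6 x + 63.2 y = 1682.27
Solving the 2×2 system: x ≈ -69.6, y ≈ -41.2 km.
Check against A (with the unrounded x, y): √((x + 106.9)²+(y − 92.4)²) = 138.74 ≈ 138.71 km. ✓

x ≈ -69.6 km, y ≈ -41.2 km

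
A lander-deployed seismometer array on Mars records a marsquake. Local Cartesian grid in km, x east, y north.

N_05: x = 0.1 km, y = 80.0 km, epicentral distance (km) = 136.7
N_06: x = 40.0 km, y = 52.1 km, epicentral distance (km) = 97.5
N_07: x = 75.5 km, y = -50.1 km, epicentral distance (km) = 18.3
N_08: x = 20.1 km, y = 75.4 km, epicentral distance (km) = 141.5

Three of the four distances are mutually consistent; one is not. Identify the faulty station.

N_08

Solve using three stations at a time. Using N_05, N_06, N_07 (subtract circle equations pairwise → linear system) gives (x, y) ≈ (58.4, -43.6).
Distances from that point to each station vs reported:
  N_05: calculated 136.7 vs reported 136.7 → residual 0.0 km
  N_06: calculated 97.5 vs reported 97.5 → residual 0.0 km
  N_07: calculated 18.3 vs reported 18.3 → residual 0.0 km
  N_08: calculated 125.1 vs reported 141.5 → residual 16.4 km
N_05, N_06, N_07 are mutually consistent (residuals ≈ 0); N_08 is off by 16.4 km.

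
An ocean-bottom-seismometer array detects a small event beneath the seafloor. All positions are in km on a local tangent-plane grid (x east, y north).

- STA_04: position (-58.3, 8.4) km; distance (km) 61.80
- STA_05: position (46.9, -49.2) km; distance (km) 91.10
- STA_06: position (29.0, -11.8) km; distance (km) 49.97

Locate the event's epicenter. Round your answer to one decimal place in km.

(0.0, 28.9)

Circle about each station: (x + 58.3)² + (y − 8.4)² = 61.80²; (x − 46.9)² + (y + 49.2)² = 91.10²; (x − 29.0)² + (y + 11.8)² = 49.97².
Subtracting the STA_04 equation from the STA_05 and STA_06 equations removes the quadratic terms:
210.4 x − 115.2 y = -3329.17
174.6 x − 40.4 y = -1166.97
Solving the 2×2 system: x ≈ 0.0, y ≈ 28.9 km.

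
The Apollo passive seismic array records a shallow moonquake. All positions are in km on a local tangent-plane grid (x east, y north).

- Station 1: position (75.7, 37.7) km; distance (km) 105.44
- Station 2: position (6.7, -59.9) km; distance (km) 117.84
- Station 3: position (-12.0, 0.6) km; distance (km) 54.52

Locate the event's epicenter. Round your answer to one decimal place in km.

(-28.7, 52.5)

Circle about each station: (x − 75.7)² + (y − 37.7)² = 105.44²; (x − 6.7)² + (y + 59.9)² = 117.84²; (x + 12.0)² + (y − 0.6)² = 54.52².
Subtracting the Station 1 equation from the Station 2 and Station 3 equations removes the quadratic terms:
-138.0 x − 195.2 y = -6287.55
-175.4 x − 74.2 y = 1137.74
Solving the 2×2 system: x ≈ -28.7, y ≈ 52.5 km.
Check against Station 1 (with the unrounded x, y): √((x − 75.7)²+(y − 37.7)²) = 105.44 ≈ 105.44 km. ✓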